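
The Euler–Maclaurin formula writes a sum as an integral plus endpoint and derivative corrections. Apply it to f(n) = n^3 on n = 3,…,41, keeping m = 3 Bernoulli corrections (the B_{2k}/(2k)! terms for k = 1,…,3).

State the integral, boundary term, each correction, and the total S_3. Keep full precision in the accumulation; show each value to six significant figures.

The integral term ∫_3^41 x^3 dx = 706420.
½[f(3) + f(41)] = ½[27.0000 + 68921.0] = 34474.0.
Integral + boundary = 740894.
Correction k=1: B_{2}/2! · (f^{(1)}(41) − f^{(1)}(3)) = 1/12 · (5043.00 − 27.0000) = 418.000.
Running total after k=1: 741312.
Correction k=2: B_{4}/4! · (f^{(3)}(41) − f^{(3)}(3)) = −1/720 · (6.00000 − 6.00000) = 0.00000.
Running total after k=2: 741312.
Correction k=3: B_{6}/6! · (f^{(5)}(41) − f^{(5)}(3)) = 1/30240 · (0.00000 − 0.00000) = 0.00000.

S_3 ≈ 741312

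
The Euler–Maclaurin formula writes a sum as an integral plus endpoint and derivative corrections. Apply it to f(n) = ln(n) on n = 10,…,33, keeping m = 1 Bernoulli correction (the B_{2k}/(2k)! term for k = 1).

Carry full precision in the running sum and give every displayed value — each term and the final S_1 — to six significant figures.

Integral: ∫_10^33 ln(x) dx = 69.3589.
Endpoint term: (f(10) + f(33))/2 = (2.30259 + 3.49651)/2 = 2.89955.
So far: 72.2584.
Order-1 term: 1/12 · (0.0303030 − 0.100000) = -0.00580808.

S_1 ≈ 72.2526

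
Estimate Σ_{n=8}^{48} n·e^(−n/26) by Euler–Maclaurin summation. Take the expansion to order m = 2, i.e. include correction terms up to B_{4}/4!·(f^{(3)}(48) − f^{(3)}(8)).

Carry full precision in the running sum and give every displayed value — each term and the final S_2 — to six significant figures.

S_2 ≈ 352.850

∫_8^48 x·e^(−x/26) dx evaluates to 346.175.
½[f(8) + f(48)] = ½[5.88113 + 7.57647] = 6.72880.
Running total after boundary: 352.904.
Order-1 term: 1/12 · (-0.133560 − 0.508944) = -0.0535420.
Partial sum through k=1: 352.850.
Order-2 term: −1/720 · (0.000269418 − 0.00292785) = 3.69227e-06.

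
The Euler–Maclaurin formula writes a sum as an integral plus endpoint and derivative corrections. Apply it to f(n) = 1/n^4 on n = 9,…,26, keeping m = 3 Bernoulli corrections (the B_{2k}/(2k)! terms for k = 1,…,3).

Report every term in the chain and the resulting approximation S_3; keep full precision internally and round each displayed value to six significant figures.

∫_9^26 1/x^4 dx evaluates to 0.000438282.
½[f(9) + f(26)] = ½[0.000152416 + 2.18830e-06] = 7.73020e-05.
Running total after boundary: 0.000515584.
k=1: B_{2}/(2)! × [f^{(1)}(26) − f^{(1)}(9)] = 1/12 × (-3.36661e-07 − (-6.77404e-05)) = 5.61697e-06.
Partial sum through k=1: 0.000521201.
k=2: B_{4}/(4)! × [f^{(3)}(26) − f^{(3)}(9)] = −1/720 × (-1.49406e-08 − (-2.50890e-05)) = -3.48251e-08.
Partial sum through k=2: 0.000521166.
k=3: B_{6}/(6)! × [f^{(5)}(26) − f^{(5)}(9)] = 1/30240 × (-1.23768e-09 − (-1.73455e-05)) = 5.73553e-10.

S_3 ≈ 0.000521167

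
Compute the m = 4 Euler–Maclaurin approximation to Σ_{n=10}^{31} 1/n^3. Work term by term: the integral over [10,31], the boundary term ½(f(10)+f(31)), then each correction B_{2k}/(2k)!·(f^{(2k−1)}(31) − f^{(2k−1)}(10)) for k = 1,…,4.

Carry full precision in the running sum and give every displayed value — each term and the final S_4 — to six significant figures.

∫_10^31 1/x^3 dx evaluates to 0.00447971.
Endpoint term: (f(10) + f(31))/2 = (0.00100000 + 3.35672e-05)/2 = 0.000516784.
Running total after boundary: 0.00499649.
Order-1 term: 1/12 · (-3.24844e-06 − (-0.000300000)) = 2.47293e-05.
After k=1: 0.00502122.
Order-2 term: −1/720 · (-6.76054e-08 − (-6.00000e-05)) = -8.32394e-08.
After k=2: 0.00502114.
Order-3 term: 1/30240 · (-2.95466e-09 − (-2.52000e-05)) = 8.33236e-10.
After k=3: 0.00502114.
Order-4 term: −1/1209600 · (-2.21369e-10 − (-1.81440e-05)) = -1.49998e-11.

S_4 ≈ 0.00502114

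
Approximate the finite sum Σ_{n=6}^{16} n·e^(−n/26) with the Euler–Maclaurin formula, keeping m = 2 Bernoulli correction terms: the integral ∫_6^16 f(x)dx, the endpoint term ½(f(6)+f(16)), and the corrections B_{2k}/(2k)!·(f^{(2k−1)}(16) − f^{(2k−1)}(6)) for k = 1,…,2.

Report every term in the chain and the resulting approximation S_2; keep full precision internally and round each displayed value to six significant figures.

Integral: ∫_6^16 x·e^(−x/26) dx = 70.3908.
½[f(6) + f(16)] = ½[4.76354 + 8.64693] = 6.70523.
Running total after boundary: 77.0961.
Correction k=1: B_{2}/2! · (f^{(1)}(16) − f^{(1)}(6)) = 1/12 · (0.207859 − 0.610710) = -0.0335709.
Partial sum through k=1: 77.0625.
Correction k=2: B_{4}/4! · (f^{(3)}(16) − f^{(3)}(6)) = −1/720 · (0.00190640 − 0.00325230) = 1.86931e-06.

S_2 ≈ 77.0625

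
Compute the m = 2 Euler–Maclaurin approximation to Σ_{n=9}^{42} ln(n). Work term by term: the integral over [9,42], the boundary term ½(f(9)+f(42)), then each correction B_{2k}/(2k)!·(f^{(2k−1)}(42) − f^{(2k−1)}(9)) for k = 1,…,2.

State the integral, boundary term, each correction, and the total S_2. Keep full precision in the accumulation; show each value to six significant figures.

S_2 ≈ 107.167

Integral: ∫_9^42 ln(x) dx = 104.207.
Endpoint term: (f(9) + f(42))/2 = (2.19722 + 3.73767)/2 = 2.96745.
Running total after boundary: 107.175.
Order-1 term: 1/12 · (0.0238095 − 0.111111) = -0.00727513.
After k=1: 107.167.
Order-2 term: −1/720 · (2.69949e-05 − 0.00274348) = 3.77290e-06.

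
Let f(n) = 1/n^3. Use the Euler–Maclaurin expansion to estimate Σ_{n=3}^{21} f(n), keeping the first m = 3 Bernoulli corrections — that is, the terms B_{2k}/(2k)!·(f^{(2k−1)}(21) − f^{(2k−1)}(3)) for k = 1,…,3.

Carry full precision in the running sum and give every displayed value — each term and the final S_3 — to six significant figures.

S_3 ≈ 0.0759778

∫_3^21 1/x^3 dx evaluates to 0.0544218.
Boundary: ½(f(3) + f(21)) = ½(0.0370370 + 0.000107980) = 0.0185725.
Running total after boundary: 0.0729943.
k=1: B_{2}/(2)! × [f^{(1)}(21) − f^{(1)}(3)] = 1/12 × (-1.54257e-05 − (-0.0370370)) = 0.00308513.
Partial sum through k=1: 0.0760794.
k=2: B_{4}/(4)! × [f^{(3)}(21) − f^{(3)}(3)] = −1/720 × (-6.99577e-07 − (-0.0823045)) = -0.000114311.
Partial sum through k=2: 0.0759651.
k=3: B_{6}/(6)! × [f^{(5)}(21) − f^{(5)}(3)] = 1/30240 × (-6.66264e-08 − (-0.384088)) = 1.27013e-05.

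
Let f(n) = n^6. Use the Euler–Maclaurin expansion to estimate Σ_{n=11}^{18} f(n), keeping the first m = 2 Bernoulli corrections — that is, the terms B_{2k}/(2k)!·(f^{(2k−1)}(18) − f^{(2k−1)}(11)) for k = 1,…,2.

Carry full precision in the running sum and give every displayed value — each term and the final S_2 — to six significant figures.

S_2 ≈ 1.03432e+08

The integral term ∫_11^18 x^6 dx = 8.46761e+07.
½[f(11) + f(18)] = ½[1.77156e+06 + 3.40122e+07] = 1.78919e+07.
Running total after boundary: 1.02568e+08.
Correction k=1: B_{2}/2! · (f^{(1)}(18) − f^{(1)}(11)) = 1/12 · (1.13374e+07 − 966306) = 864258.
Partial sum through k=1: 1.03432e+08.
Correction k=2: B_{4}/4! · (f^{(3)}(18) − f^{(3)}(11)) = −1/720 · (699840 − 159720) = -750.167.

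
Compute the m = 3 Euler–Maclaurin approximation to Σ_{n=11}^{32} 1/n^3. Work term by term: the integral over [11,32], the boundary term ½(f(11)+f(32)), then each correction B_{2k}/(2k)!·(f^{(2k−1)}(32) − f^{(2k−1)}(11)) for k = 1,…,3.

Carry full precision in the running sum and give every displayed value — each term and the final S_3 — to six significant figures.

S_3 ≈ 0.00405166

∫_11^32 1/x^3 dx evaluates to 0.00364395.
½[f(11) + f(32)] = ½[0.000751315 + 3.05176e-05] = 0.000390916.
Running total after boundary: 0.00403487.
Correction k=1: B_{2}/2! · (f^{(1)}(32) − f^{(1)}(11)) = 1/12 · (-2.86102e-06 − (-0.000204904)) = 1.68369e-05.
Running total after k=1: 0.00405170.
Correction k=2: B_{4}/4! · (f^{(3)}(32) − f^{(3)}(11)) = −1/720 · (-5.58794e-08 − (-3.38684e-05)) = -4.69619e-08.
Running total after k=2: 0.00405166.
Correction k=3: B_{6}/6! · (f^{(5)}(32) − f^{(5)}(11)) = 1/30240 · (-2.29193e-09 − (-1.17560e-05)) = 3.88680e-10.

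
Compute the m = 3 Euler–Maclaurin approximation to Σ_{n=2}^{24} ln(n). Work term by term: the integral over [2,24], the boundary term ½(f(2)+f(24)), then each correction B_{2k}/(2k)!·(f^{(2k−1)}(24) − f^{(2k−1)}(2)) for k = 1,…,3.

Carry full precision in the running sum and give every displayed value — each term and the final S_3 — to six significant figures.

S_3 ≈ 54.7847

The integral term ∫_2^24 ln(x) dx = 52.8870.
Boundary: ½(f(2) + f(24)) = ½(0.693147 + 3.17805) = 1.93560.
So far: 54.8226.
k=1: B_{2}/(2)! × [f^{(1)}(24) − f^{(1)}(2)] = 1/12 × (0.0416667 − 0.500000) = -0.0381944.
Partial sum through k=1: 54.7844.
k=2: B_{4}/(4)! × [f^{(3)}(24) − f^{(3)}(2)] = −1/720 × (0.000144676 − 0.250000) = 0.000347021.
Partial sum through k=2: 54.7848.
k=3: B_{6}/(6)! × [f^{(5)}(24) − f^{(5)}(2)] = 1/30240 × (3.01408e-06 − 0.750000) = -2.48015e-05.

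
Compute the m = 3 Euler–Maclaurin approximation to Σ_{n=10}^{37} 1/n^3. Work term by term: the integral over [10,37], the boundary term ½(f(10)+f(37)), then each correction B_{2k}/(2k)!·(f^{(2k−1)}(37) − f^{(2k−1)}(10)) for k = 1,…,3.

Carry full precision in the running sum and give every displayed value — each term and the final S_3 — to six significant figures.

S_3 ≈ 0.00516943

The integral term ∫_10^37 1/x^3 dx = 0.00463477.
Endpoint term: (f(10) + f(37))/2 = (0.00100000 + 1.97422e-05)/2 = 0.000509871.
Running total after boundary: 0.00514464.
k=1: B_{2}/(2)! × [f^{(1)}(37) − f^{(1)}(10)] = 1/12 × (-1.60072e-06 − (-0.000300000)) = 2.48666e-05.
Running total after k=1: 0.00516951.
k=2: B_{4}/(4)! × [f^{(3)}(37) − f^{(3)}(10)] = −1/720 × (-2.33852e-08 − (-6.00000e-05)) = -8.33009e-08.
Running total after k=2: 0.00516942.
k=3: B_{6}/(6)! × [f^{(5)}(37) − f^{(5)}(10)] = 1/30240 × (-7.17442e-10 − (-2.52000e-05)) = 8.33310e-10.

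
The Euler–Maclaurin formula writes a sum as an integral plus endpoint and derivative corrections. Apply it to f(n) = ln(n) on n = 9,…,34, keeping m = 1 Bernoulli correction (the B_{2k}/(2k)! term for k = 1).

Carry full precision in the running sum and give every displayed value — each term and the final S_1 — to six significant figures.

∫_9^34 ln(x) dx evaluates to 75.1212.
Endpoint term: (f(9) + f(34))/2 = (2.19722 + 3.52636)/2 = 2.86179.
Integral + boundary = 77.9830.
Order-1 term: 1/12 · (0.0294118 − 0.111111) = -0.00680828.

S_1 ≈ 77.9762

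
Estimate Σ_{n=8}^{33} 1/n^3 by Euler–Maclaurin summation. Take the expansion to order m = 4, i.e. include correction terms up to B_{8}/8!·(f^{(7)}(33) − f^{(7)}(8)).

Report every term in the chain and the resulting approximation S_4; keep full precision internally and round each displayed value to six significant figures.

S_4 ≈ 0.00840435

Integral: ∫_8^33 1/x^3 dx = 0.00735336.
Endpoint term: (f(8) + f(33))/2 = (0.00195312 + 2.78265e-05)/2 = 0.000990476.
So far: 0.00834384.
Correction k=1: B_{2}/2! · (f^{(1)}(33) − f^{(1)}(8)) = 1/12 · (-2.52968e-06 − (-0.000732422)) = 6.08243e-05.
After k=1: 0.00840466.
Correction k=2: B_{4}/4! · (f^{(3)}(33) − f^{(3)}(8)) = −1/720 · (-4.64588e-08 − (-0.000228882)) = -3.17827e-07.
After k=2: 0.00840435.
Correction k=3: B_{6}/6! · (f^{(5)}(33) − f^{(5)}(8)) = 1/30240 · (-1.79180e-09 − (-0.000150204)) = 4.96699e-09.
After k=3: 0.00840435.
Correction k=4: B_{8}/8! · (f^{(7)}(33) − f^{(7)}(8)) = −1/1209600 · (-1.18466e-10 − (-0.000168979)) = -1.39698e-10.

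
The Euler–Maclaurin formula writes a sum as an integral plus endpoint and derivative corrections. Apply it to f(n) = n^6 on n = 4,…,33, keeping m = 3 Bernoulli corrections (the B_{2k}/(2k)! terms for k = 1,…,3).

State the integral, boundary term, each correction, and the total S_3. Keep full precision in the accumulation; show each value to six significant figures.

∫_4^33 x^6 dx evaluates to 6.08835e+09.
½[f(4) + f(33)] = ½[4096.00 + 1.29147e+09] = 6.45736e+08.
Integral + boundary = 6.73408e+09.
Correction k=1: B_{2}/2! · (f^{(1)}(33) − f^{(1)}(4)) = 1/12 · (2.34812e+08 − 6144.00) = 1.95672e+07.
Partial sum through k=1: 6.75365e+09.
Correction k=2: B_{4}/4! · (f^{(3)}(33) − f^{(3)}(4)) = −1/720 · (4.31244e+06 − 7680.00) = -5978.83.
Partial sum through k=2: 6.75364e+09.
Correction k=3: B_{6}/6! · (f^{(5)}(33) − f^{(5)}(4)) = 1/30240 · (23760.0 − 2880.00) = 0.690476.

S_3 ≈ 6.75364e+09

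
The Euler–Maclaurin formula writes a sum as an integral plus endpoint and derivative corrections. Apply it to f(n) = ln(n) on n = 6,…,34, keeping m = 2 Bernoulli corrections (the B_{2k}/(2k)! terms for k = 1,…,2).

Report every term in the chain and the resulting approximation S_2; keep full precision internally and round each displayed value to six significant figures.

S_2 ≈ 83.7933

∫_6^34 ln(x) dx evaluates to 81.1457.
Boundary: ½(f(6) + f(34)) = ½(1.79176 + 3.52636) = 2.65906.
So far: 83.8048.
k=1: B_{2}/(2)! × [f^{(1)}(34) − f^{(1)}(6)] = 1/12 × (0.0294118 − 0.166667) = -0.0114379.
After k=1: 83.7933.
k=2: B_{4}/(4)! × [f^{(3)}(34) − f^{(3)}(6)] = −1/720 × (5.08854e-05 − 0.00925926) = 1.27894e-05.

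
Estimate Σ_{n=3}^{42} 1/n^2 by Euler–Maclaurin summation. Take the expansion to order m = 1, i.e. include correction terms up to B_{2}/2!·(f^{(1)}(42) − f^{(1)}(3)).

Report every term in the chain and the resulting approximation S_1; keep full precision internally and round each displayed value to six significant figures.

S_1 ≈ 0.371533

∫_3^42 1/x^2 dx evaluates to 0.309524.
½[f(3) + f(42)] = ½[0.111111 + 0.000566893] = 0.0558390.
So far: 0.365363.
Order-1 term: 1/12 · (-2.69949e-05 − (-0.0740741)) = 0.00617059.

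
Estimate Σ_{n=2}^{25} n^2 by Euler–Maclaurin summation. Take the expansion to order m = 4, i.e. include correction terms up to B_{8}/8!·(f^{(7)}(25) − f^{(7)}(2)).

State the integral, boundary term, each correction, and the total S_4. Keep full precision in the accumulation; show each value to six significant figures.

S_4 ≈ 5524.00

∫_2^25 x^2 dx evaluates to 5205.67.
Endpoint term: (f(2) + f(25))/2 = (4.00000 + 625.000)/2 = 314.500.
Running total after boundary: 5520.17.
Order-1 term: 1/12 · (50.0000 − 4.00000) = 3.83333.
After k=1: 5524.00.
Order-2 term: −1/720 · (0.00000 − 0.00000) = 0.00000.
After k=2: 5524.00.
Order-3 term: 1/30240 · (0.00000 − 0.00000) = 0.00000.
After k=3: 5524.00.
Order-4 term: −1/1209600 · (0.00000 − 0.00000) = 0.00000.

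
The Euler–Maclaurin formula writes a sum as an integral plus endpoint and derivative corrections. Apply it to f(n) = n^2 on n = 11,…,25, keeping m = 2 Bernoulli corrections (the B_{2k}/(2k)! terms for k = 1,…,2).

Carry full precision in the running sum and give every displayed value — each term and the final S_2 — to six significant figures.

S_2 ≈ 5140.00

∫_11^25 x^2 dx evaluates to 4764.67.
½[f(11) + f(25)] = ½[121.000 + 625.000] = 373.000.
Integral + boundary = 5137.67.
k=1: B_{2}/(2)! × [f^{(1)}(25) − f^{(1)}(11)] = 1/12 × (50.0000 − 22.0000) = 2.33333.
Partial sum through k=1: 5140.00.
k=2: B_{4}/(4)! × [f^{(3)}(25) − f^{(3)}(11)] = −1/720 × (0.00000 − 0.00000) = 0.00000.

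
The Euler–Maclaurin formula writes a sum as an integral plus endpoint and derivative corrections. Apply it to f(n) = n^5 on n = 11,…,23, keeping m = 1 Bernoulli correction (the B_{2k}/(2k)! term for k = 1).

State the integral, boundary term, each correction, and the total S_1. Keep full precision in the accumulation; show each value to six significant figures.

S_1 ≈ 2.77866e+07

The integral term ∫_11^23 x^5 dx = 2.43774e+07.
Endpoint term: (f(11) + f(23))/2 = (161051 + 6.43634e+06)/2 = 3.29870e+06.
Integral + boundary = 2.76761e+07.
Correction k=1: B_{2}/2! · (f^{(1)}(23) − f^{(1)}(11)) = 1/12 · (1.39920e+06 − 73205.0) = 110500.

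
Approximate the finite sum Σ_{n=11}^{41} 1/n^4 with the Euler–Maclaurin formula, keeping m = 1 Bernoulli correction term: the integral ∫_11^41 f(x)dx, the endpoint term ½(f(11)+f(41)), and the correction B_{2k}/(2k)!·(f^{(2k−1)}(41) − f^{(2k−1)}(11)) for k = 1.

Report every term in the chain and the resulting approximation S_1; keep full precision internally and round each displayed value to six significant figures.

S_1 ≈ 0.000281996

The integral term ∫_11^41 1/x^4 dx = 0.000245602.
½[f(11) + f(41)] = ½[6.83013e-05 + 3.53887e-07] = 3.43276e-05.
Running total after boundary: 0.000279929.
k=1: B_{2}/(2)! × [f^{(1)}(41) − f^{(1)}(11)] = 1/12 × (-3.45256e-08 − (-2.48369e-05)) = 2.06686e-06.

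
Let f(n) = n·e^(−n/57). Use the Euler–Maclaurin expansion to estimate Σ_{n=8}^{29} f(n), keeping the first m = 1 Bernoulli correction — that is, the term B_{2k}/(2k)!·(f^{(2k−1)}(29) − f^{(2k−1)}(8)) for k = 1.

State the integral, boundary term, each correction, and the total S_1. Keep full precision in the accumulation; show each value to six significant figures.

The integral term ∫_8^29 x·e^(−x/57) dx = 272.596.
½[f(8) + f(29)] = ½[6.95243 + 17.4358] = 12.1941.
So far: 284.790.
Order-1 term: 1/12 · (0.295343 − 0.747081) = -0.0376448.

S_1 ≈ 284.752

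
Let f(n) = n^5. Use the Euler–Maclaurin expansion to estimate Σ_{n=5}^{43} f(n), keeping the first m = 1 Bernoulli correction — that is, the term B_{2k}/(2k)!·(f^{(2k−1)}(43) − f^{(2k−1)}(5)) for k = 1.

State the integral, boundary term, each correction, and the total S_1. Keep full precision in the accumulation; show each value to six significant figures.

S_1 ≈ 1.12849e+09

Integral: ∫_5^43 x^5 dx = 1.05356e+09.
Boundary: ½(f(5) + f(43)) = ½(3125.00 + 1.47008e+08) = 7.35058e+07.
So far: 1.12706e+09.
Order-1 term: 1/12 · (1.70940e+07 − 3125.00) = 1.42424e+06.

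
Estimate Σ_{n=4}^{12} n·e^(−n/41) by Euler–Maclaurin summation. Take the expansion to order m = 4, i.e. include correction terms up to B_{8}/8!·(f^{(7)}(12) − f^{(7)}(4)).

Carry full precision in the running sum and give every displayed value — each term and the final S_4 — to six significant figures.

S_4 ≈ 58.1490

∫_4^12 x·e^(−x/41) dx evaluates to 51.8816.
½[f(4) + f(12)] = ½[3.62819 + 8.95510] = 6.29165.
Running total after boundary: 58.1732.
Correction k=1: B_{2}/2! · (f^{(1)}(12) − f^{(1)}(4)) = 1/12 · (0.527842 − 0.818555) = -0.0242261.
Running total after k=1: 58.1490.
Correction k=2: B_{4}/4! · (f^{(3)}(12) − f^{(3)}(4)) = −1/720 · (0.00120188 − 0.00156612) = 5.05891e-07.
Running total after k=2: 58.1490.
Correction k=3: B_{6}/6! · (f^{(5)}(12) − f^{(5)}(4)) = 1/30240 · (1.24316e-06 − 1.57364e-06) = -1.09287e-11.
Running total after k=3: 58.1490.
Correction k=4: B_{8}/8! · (f^{(7)}(12) − f^{(7)}(4)) = −1/1209600 · (1.05374e-09 − 1.31804e-09) = 2.18500e-16.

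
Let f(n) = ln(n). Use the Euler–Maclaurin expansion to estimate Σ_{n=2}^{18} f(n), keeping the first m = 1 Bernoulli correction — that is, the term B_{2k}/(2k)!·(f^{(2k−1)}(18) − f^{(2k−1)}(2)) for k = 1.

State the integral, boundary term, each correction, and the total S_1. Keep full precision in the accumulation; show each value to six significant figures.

S_1 ≈ 36.3951

∫_2^18 ln(x) dx evaluates to 34.6404.
Boundary: ½(f(2) + f(18)) = ½(0.693147 + 2.89037) = 1.79176.
So far: 36.4322.
Order-1 term: 1/12 · (0.0555556 − 0.500000) = -0.0370370.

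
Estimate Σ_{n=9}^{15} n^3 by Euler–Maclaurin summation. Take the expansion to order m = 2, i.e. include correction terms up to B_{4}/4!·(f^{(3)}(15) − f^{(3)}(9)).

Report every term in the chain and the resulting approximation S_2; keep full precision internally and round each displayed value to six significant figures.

S_2 ≈ 13104.0

The integral term ∫_9^15 x^3 dx = 11016.0.
½[f(9) + f(15)] = ½[729.000 + 3375.00] = 2052.00.
Integral + boundary = 13068.0.
Correction k=1: B_{2}/2! · (f^{(1)}(15) − f^{(1)}(9)) = 1/12 · (675.000 − 243.000) = 36.0000.
Running total after k=1: 13104.0.
Correction k=2: B_{4}/4! · (f^{(3)}(15) − f^{(3)}(9)) = −1/720 · (6.00000 − 6.00000) = 0.00000.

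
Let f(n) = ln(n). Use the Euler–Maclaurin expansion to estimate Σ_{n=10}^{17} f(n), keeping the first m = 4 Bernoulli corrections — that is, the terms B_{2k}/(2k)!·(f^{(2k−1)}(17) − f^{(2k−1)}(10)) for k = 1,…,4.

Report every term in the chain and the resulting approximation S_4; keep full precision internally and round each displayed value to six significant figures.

∫_10^17 ln(x) dx evaluates to 18.1388.
Boundary: ½(f(10) + f(17)) = ½(2.30259 + 2.83321) = 2.56790.
So far: 20.7067.
Correction k=1: B_{2}/2! · (f^{(1)}(17) − f^{(1)}(10)) = 1/12 · (0.0588235 − 0.100000) = -0.00343137.
After k=1: 20.7032.
Correction k=2: B_{4}/4! · (f^{(3)}(17) − f^{(3)}(10)) = −1/720 · (0.000407083 − 0.00200000) = 2.21238e-06.
After k=2: 20.7032.
Correction k=3: B_{6}/6! · (f^{(5)}(17) − f^{(5)}(10)) = 1/30240 · (1.69031e-05 − 0.000240000) = -7.37754e-09.
After k=3: 20.7032.
Correction k=4: B_{8}/8! · (f^{(7)}(17) − f^{(7)}(10)) = −1/1209600 · (1.75465e-06 − 7.20000e-05) = 5.80732e-11.

S_4 ≈ 20.7032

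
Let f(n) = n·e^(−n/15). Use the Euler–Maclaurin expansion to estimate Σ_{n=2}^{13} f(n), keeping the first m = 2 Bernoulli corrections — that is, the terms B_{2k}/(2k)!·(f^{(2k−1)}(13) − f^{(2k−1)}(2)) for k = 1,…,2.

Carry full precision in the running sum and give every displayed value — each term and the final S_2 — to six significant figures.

The integral term ∫_2^13 x·e^(−x/15) dx = 46.6220.
Boundary: ½(f(2) + f(13)) = ½(1.75035 + 5.46455) = 3.60745.
Running total after boundary: 50.2295.
Correction k=1: B_{2}/2! · (f^{(1)}(13) − f^{(1)}(2)) = 1/12 · (0.0560467 − 0.758484) = -0.0585364.
Partial sum through k=1: 50.1709.
Correction k=2: B_{4}/4! · (f^{(3)}(13) − f^{(3)}(2)) = −1/720 · (0.00398554 − 0.0111504) = 9.95113e-06.

S_2 ≈ 50.1710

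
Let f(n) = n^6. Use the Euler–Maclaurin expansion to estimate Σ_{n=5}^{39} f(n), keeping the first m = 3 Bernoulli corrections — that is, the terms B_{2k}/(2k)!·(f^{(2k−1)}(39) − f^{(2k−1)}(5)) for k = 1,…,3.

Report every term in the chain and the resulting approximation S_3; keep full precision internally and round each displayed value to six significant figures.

S_3 ≈ 2.14089e+10

The integral term ∫_5^39 x^6 dx = 1.96044e+10.
½[f(5) + f(39)] = ½[15625.0 + 3.51874e+09] = 1.75938e+09.
So far: 2.13638e+10.
Correction k=1: B_{2}/2! · (f^{(1)}(39) − f^{(1)}(5)) = 1/12 · (5.41345e+08 − 18750.0) = 4.51105e+07.
After k=1: 2.14089e+10.
Correction k=2: B_{4}/4! · (f^{(3)}(39) − f^{(3)}(5)) = −1/720 · (7.11828e+06 − 15000.0) = -9865.67.
After k=2: 2.14089e+10.
Correction k=3: B_{6}/6! · (f^{(5)}(39) − f^{(5)}(5)) = 1/30240 · (28080.0 − 3600.00) = 0.809524.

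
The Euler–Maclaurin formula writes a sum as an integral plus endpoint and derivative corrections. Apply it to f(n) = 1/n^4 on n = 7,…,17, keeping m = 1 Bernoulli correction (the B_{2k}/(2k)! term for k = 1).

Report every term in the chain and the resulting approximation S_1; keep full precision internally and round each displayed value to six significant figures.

S_1 ≈ 0.00113780

The integral term ∫_7^17 1/x^4 dx = 0.000903970.
Boundary: ½(f(7) + f(17)) = ½(0.000416493 + 1.19730e-05) = 0.000214233.
So far: 0.00111820.
Order-1 term: 1/12 · (-2.81719e-06 − (-0.000237996)) = 1.95982e-05.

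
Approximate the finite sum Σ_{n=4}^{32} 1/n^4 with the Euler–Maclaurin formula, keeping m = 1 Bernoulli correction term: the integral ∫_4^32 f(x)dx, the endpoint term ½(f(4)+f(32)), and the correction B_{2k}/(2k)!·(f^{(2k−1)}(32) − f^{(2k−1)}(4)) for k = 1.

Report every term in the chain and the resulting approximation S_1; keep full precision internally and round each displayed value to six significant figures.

S_1 ≈ 0.00747727

The integral term ∫_4^32 1/x^4 dx = 0.00519816.
½[f(4) + f(32)] = ½[0.00390625 + 9.53674e-07] = 0.00195360.
Integral + boundary = 0.00715176.
k=1: B_{2}/(2)! × [f^{(1)}(32) − f^{(1)}(4)] = 1/12 × (-1.19209e-07 − (-0.00390625)) = 0.000325511.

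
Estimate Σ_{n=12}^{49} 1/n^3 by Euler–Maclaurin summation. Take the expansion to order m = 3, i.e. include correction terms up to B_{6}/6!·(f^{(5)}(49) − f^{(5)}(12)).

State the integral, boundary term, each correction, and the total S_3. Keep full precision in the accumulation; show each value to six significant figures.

S_3 ≈ 0.00356956

Integral: ∫_12^49 1/x^3 dx = 0.00326398.
Boundary: ½(f(12) + f(49)) = ½(0.000578704 + 8.49986e-06) = 0.000293602.
Integral + boundary = 0.00355758.
Correction k=1: B_{2}/2! · (f^{(1)}(49) − f^{(1)}(12)) = 1/12 · (-5.20400e-07 − (-0.000144676)) = 1.20130e-05.
Running total after k=1: 0.00356959.
Correction k=2: B_{4}/4! · (f^{(3)}(49) − f^{(3)}(12)) = −1/720 · (-4.33486e-09 − (-2.00939e-05)) = -2.79021e-08.
Running total after k=2: 0.00356956.
Correction k=3: B_{6}/6! · (f^{(5)}(49) − f^{(5)}(12)) = 1/30240 · (-7.58284e-11 − (-5.86071e-06)) = 1.93804e-10.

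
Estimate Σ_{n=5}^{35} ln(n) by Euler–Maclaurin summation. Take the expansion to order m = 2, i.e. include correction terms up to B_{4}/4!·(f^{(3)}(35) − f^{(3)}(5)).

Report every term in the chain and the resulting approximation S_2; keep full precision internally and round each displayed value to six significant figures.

S_2 ≈ 88.9581

The integral term ∫_5^35 ln(x) dx = 86.3900.
½[f(5) + f(35)] = ½[1.60944 + 3.55535] = 2.58239.
So far: 88.9724.
Order-1 term: 1/12 · (0.0285714 − 0.200000) = -0.0142857.
After k=1: 88.9581.
Order-2 term: −1/720 · (4.66472e-05 − 0.0160000) = 2.21574e-05.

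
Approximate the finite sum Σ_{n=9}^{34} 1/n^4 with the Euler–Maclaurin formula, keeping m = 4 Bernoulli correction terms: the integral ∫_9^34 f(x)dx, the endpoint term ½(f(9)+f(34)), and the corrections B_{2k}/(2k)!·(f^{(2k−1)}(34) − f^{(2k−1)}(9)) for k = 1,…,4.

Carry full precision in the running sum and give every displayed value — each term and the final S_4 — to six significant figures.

Integral: ∫_9^34 1/x^4 dx = 0.000448766.
½[f(9) + f(34)] = ½[0.000152416 + 7.48315e-07] = 7.65821e-05.
So far: 0.000525349.
k=1: B_{2}/(2)! × [f^{(1)}(34) − f^{(1)}(9)] = 1/12 × (-8.80370e-08 − (-6.77404e-05)) = 5.63769e-06.
After k=1: 0.000530986.
k=2: B_{4}/(4)! × [f^{(3)}(34) − f^{(3)}(9)] = −1/720 × (-2.28470e-09 − (-2.50890e-05)) = -3.48427e-08.
After k=2: 0.000530951.
k=3: B_{6}/(6)! × [f^{(5)}(34) − f^{(5)}(9)] = 1/30240 × (-1.10677e-10 − (-1.73455e-05)) = 5.73591e-10.
After k=3: 0.000530952.
k=4: B_{8}/(8)! × [f^{(7)}(34) − f^{(7)}(9)] = −1/1209600 × (-8.61675e-12 − (-1.92728e-05)) = -1.59332e-11.

S_4 ≈ 0.000530952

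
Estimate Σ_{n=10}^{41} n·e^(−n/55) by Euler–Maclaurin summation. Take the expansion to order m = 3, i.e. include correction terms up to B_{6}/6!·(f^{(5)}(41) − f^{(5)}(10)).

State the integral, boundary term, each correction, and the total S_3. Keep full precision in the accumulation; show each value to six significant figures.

The integral term ∫_10^41 x·e^(−x/55) dx = 475.209.
Boundary: ½(f(10) + f(41)) = ½(8.33753 + 19.4553) = 13.8964.
Running total after boundary: 489.105.
Correction k=1: B_{2}/2! · (f^{(1)}(41) − f^{(1)}(10)) = 1/12 · (0.120787 − 0.682161) = -0.0467812.
Running total after k=1: 489.058.
Correction k=2: B_{4}/4! · (f^{(3)}(41) − f^{(3)}(10)) = −1/720 · (0.000353661 − 0.000776750) = 5.87623e-07.
Running total after k=2: 489.058.
Correction k=3: B_{6}/6! · (f^{(5)}(41) − f^{(5)}(10)) = 1/30240 · (2.20625e-07 − 4.39005e-07) = -7.22156e-12.

S_3 ≈ 489.058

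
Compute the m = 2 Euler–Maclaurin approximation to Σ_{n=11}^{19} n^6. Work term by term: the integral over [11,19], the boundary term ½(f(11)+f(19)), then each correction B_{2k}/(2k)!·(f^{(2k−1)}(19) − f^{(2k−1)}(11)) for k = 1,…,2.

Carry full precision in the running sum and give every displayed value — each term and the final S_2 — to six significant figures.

Integral: ∫_11^19 x^6 dx = 1.24912e+08.
Endpoint term: (f(11) + f(19))/2 = (1.77156e+06 + 4.70459e+07)/2 = 2.44087e+07.
Integral + boundary = 1.49321e+08.
k=1: B_{2}/(2)! × [f^{(1)}(19) − f^{(1)}(11)] = 1/12 × (1.48566e+07 − 966306) = 1.15752e+06.
After k=1: 1.50478e+08.
k=2: B_{4}/(4)! × [f^{(3)}(19) − f^{(3)}(11)] = −1/720 × (823080 − 159720) = -921.333.

S_2 ≈ 1.50477e+08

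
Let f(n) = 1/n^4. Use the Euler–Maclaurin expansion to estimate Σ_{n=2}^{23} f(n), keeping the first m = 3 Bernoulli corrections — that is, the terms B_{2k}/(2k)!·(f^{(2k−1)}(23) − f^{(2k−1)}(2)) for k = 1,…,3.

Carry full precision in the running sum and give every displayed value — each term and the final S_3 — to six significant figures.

S_3 ≈ 0.0824396

∫_2^23 1/x^4 dx evaluates to 0.0416393.
Endpoint term: (f(2) + f(23))/2 = (0.0625000 + 3.57346e-06)/2 = 0.0312518.
Running total after boundary: 0.0728911.
Order-1 term: 1/12 · (-6.21471e-07 − (-0.125000)) = 0.0104166.
Partial sum through k=1: 0.0833077.
Order-2 term: −1/720 · (-3.52441e-08 − (-0.937500)) = -0.00130208.
Partial sum through k=2: 0.0820056.
Order-3 term: 1/30240 · (-3.73094e-09 − (-13.1250)) = 0.000434028.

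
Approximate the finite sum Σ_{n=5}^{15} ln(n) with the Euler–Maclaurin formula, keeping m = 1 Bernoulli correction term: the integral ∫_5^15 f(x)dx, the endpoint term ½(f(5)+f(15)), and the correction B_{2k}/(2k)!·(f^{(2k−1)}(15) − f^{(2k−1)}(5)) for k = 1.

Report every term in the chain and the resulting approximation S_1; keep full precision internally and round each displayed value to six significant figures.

Integral: ∫_5^15 ln(x) dx = 22.5736.
Endpoint term: (f(5) + f(15))/2 = (1.60944 + 2.70805)/2 = 2.15874.
So far: 24.7323.
Correction k=1: B_{2}/2! · (f^{(1)}(15) − f^{(1)}(5)) = 1/12 · (0.0666667 − 0.200000) = -0.0111111.

S_1 ≈ 24.7212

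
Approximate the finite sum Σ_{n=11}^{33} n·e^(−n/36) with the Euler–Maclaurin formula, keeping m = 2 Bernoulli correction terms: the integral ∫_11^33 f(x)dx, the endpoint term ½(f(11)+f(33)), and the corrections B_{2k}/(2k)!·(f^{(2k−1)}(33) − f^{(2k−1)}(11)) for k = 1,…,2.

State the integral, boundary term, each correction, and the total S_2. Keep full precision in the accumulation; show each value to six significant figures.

S_2 ≈ 263.903

Integral: ∫_11^33 x·e^(−x/36) dx = 253.294.
Boundary: ½(f(11) + f(33)) = ½(8.10385 + 13.1950) = 10.6494.
Running total after boundary: 263.943.
Order-1 term: 1/12 · (0.0333208 − 0.511607) = -0.0398572.
Partial sum through k=1: 263.903.
Order-2 term: −1/720 · (0.000642762 − 0.00153166) = 1.23458e-06.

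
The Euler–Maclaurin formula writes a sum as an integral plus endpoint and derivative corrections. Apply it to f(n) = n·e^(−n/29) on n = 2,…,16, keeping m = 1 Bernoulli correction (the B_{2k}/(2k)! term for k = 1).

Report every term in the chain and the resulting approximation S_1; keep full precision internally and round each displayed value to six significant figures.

The integral term ∫_2^16 x·e^(−x/29) dx = 87.4671.
Endpoint term: (f(2) + f(16))/2 = (1.86672 + 9.21529)/2 = 5.54101.
Running total after boundary: 93.0081.
k=1: B_{2}/(2)! × [f^{(1)}(16) − f^{(1)}(2)] = 1/12 × (0.258187 − 0.868989) = -0.0509002.

S_1 ≈ 92.9572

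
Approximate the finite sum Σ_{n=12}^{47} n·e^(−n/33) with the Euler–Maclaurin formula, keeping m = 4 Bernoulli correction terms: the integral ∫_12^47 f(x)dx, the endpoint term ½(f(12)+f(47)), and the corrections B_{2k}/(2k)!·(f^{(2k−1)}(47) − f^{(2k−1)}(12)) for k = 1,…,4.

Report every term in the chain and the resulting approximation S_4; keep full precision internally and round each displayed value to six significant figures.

∫_12^47 x·e^(−x/33) dx evaluates to 396.865.
Endpoint term: (f(12) + f(47))/2 = (8.34173 + 11.3125)/2 = 9.82710.
Running total after boundary: 406.692.
Order-1 term: 1/12 · (-0.102111 − 0.442364) = -0.0453730.
Running total after k=1: 406.647.
Order-2 term: −1/720 · (0.000348274 − 0.00168288) = 1.85361e-06.
Running total after k=2: 406.647.
Order-3 term: 1/30240 · (7.25724e-07 − 2.71767e-06) = -6.58712e-11.
Running total after k=3: 406.647.
Order-4 term: −1/1209600 · (1.03915e-09 − 3.57208e-09) = 2.09402e-15.

S_4 ≈ 406.647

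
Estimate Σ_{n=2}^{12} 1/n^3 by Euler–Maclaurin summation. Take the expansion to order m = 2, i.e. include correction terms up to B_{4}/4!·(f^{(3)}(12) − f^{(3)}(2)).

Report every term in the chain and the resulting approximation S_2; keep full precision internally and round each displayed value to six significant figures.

The integral term ∫_2^12 1/x^3 dx = 0.121528.
Endpoint term: (f(2) + f(12))/2 = (0.125000 + 0.000578704)/2 = 0.0627894.
Running total after boundary: 0.184317.
k=1: B_{2}/(2)! × [f^{(1)}(12) − f^{(1)}(2)] = 1/12 × (-0.000144676 − (-0.187500)) = 0.0156129.
Partial sum through k=1: 0.199930.
k=2: B_{4}/(4)! × [f^{(3)}(12) − f^{(3)}(2)] = −1/720 × (-2.00939e-05 − (-0.937500)) = -0.00130206.

S_2 ≈ 0.198628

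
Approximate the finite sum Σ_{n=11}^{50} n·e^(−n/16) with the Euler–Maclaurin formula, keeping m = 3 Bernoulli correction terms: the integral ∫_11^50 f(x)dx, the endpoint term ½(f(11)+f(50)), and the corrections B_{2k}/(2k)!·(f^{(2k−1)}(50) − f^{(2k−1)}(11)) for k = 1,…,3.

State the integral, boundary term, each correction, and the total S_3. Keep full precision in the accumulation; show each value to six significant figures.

Integral: ∫_11^50 x·e^(−x/16) dx = 170.826.
Endpoint term: (f(11) + f(50))/2 = (5.53115 + 2.19685)/2 = 3.86400.
Integral + boundary = 174.690.
Correction k=1: B_{2}/2! · (f^{(1)}(50) − f^{(1)}(11)) = 1/12 · (-0.0933660 − 0.157135) = -0.0208751.
Partial sum through k=1: 174.669.
Correction k=2: B_{4}/4! · (f^{(3)}(50) − f^{(3)}(11)) = −1/720 · (-2.14536e-05 − 0.00454218) = 6.33838e-06.
Partial sum through k=2: 174.669.
Correction k=3: B_{6}/6! · (f^{(5)}(50) − f^{(5)}(11)) = 1/30240 · (1.25705e-06 − 3.30881e-05) = -1.05261e-09.

S_3 ≈ 174.669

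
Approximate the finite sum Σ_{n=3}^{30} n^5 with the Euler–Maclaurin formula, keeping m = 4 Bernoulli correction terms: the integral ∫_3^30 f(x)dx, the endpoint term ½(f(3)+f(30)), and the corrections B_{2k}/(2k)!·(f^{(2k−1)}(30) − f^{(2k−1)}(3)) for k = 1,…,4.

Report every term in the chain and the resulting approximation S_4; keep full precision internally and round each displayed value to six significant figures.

S_4 ≈ 1.33987e+08

Integral: ∫_3^30 x^5 dx = 1.21500e+08.
Boundary: ½(f(3) + f(30)) = ½(243.000 + 2.43000e+07) = 1.21501e+07.
Integral + boundary = 1.33650e+08.
k=1: B_{2}/(2)! × [f^{(1)}(30) − f^{(1)}(3)] = 1/12 × (4.05000e+06 − 405.000) = 337466.
After k=1: 1.33987e+08.
k=2: B_{4}/(4)! × [f^{(3)}(30) − f^{(3)}(3)] = −1/720 × (54000.0 − 540.000) = -74.2500.
After k=2: 1.33987e+08.
k=3: B_{6}/(6)! × [f^{(5)}(30) − f^{(5)}(3)] = 1/30240 × (120.000 − 120.000) = 0.00000.
After k=3: 1.33987e+08.
k=4: B_{8}/(8)! × [f^{(7)}(30) − f^{(7)}(3)] = −1/1209600 × (0.00000 − 0.00000) = 0.00000.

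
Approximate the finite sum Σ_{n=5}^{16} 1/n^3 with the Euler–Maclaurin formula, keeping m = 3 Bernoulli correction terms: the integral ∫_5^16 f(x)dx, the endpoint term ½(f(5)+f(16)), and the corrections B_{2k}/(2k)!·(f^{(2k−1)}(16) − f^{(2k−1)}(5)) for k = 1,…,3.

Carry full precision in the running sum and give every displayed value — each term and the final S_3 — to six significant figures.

S_3 ≈ 0.0225600

∫_5^16 1/x^3 dx evaluates to 0.0180469.
½[f(5) + f(16)] = ½[0.00800000 + 0.000244141] = 0.00412207.
Running total after boundary: 0.0221689.
k=1: B_{2}/(2)! × [f^{(1)}(16) − f^{(1)}(5)] = 1/12 × (-4.57764e-05 − (-0.00480000)) = 0.000396185.
Running total after k=1: 0.0225651.
k=2: B_{4}/(4)! × [f^{(3)}(16) − f^{(3)}(5)] = −1/720 × (-3.57628e-06 − (-0.00384000)) = -5.32837e-06.
Running total after k=2: 0.0225598.
k=3: B_{6}/(6)! × [f^{(5)}(16) − f^{(5)}(5)] = 1/30240 × (-5.86733e-07 − (-0.00645120)) = 2.13314e-07.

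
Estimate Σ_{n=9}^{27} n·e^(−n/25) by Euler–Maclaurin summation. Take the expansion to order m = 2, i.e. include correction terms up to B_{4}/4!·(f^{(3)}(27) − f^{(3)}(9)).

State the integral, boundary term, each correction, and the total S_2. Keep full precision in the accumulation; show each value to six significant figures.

The integral term ∫_9^27 x·e^(−x/25) dx = 151.551.
½[f(9) + f(27)] = ½[6.27909 + 9.16908] = 7.72408.
So far: 159.275.
Order-1 term: 1/12 · (-0.0271676 − 0.446513) = -0.0394734.
Partial sum through k=1: 159.235.
Order-2 term: −1/720 · (0.00104324 − 0.00294698) = 2.64409e-06.

S_2 ≈ 159.235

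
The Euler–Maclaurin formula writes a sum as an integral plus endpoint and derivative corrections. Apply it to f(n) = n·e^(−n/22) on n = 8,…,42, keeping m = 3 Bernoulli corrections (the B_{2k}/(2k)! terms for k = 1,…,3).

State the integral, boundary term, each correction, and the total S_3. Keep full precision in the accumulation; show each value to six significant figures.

S_3 ≈ 255.953

Integral: ∫_8^42 x·e^(−x/22) dx = 250.108.
Endpoint term: (f(8) + f(42))/2 = (5.56115 + 6.22503)/2 = 5.89309.
Running total after boundary: 256.001.
Order-1 term: 1/12 · (-0.134741 − 0.442364) = -0.0480921.
Partial sum through k=1: 255.953.
Order-2 term: −1/720 · (0.000334069 − 0.00378647) = 4.79500e-06.
Partial sum through k=2: 255.953.
Order-3 term: 1/30240 · (1.95564e-06 − 1.37582e-05) = -3.90296e-10.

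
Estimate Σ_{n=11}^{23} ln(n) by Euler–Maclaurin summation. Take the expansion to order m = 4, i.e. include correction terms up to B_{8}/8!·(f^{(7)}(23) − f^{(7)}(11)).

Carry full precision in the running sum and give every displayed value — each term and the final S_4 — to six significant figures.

S_4 ≈ 36.5023

Integral: ∫_11^23 ln(x) dx = 33.7395.
Endpoint term: (f(11) + f(23))/2 = (2.39790 + 3.13549)/2 = 2.76669.
Running total after boundary: 36.5062.
k=1: B_{2}/(2)! × [f^{(1)}(23) − f^{(1)}(11)] = 1/12 × (0.0434783 − 0.0909091) = -0.00395257.
After k=1: 36.5023.
k=2: B_{4}/(4)! × [f^{(3)}(23) − f^{(3)}(11)] = −1/720 × (0.000164379 − 0.00150263) = 1.85868e-06.
After k=2: 36.5023.
k=3: B_{6}/(6)! × [f^{(5)}(23) − f^{(5)}(11)] = 1/30240 × (3.72883e-06 − 0.000149021) = -4.80464e-09.
After k=3: 36.5023.
k=4: B_{8}/(8)! × [f^{(7)}(23) − f^{(7)}(11)] = −1/1209600 × (2.11465e-07 − 3.69474e-05) = 3.03703e-11.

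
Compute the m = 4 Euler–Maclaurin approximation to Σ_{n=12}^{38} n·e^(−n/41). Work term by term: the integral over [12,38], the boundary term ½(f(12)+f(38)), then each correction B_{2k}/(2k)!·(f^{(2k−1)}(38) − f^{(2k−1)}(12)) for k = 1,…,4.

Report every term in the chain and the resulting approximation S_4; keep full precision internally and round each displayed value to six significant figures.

S_4 ≈ 351.559

Integral: ∫_12^38 x·e^(−x/41) dx = 339.602.
Endpoint term: (f(12) + f(38))/2 = (8.95510 + 15.0407)/2 = 11.9979.
Integral + boundary = 351.600.
Order-1 term: 1/12 · (0.0289615 − 0.527842) = -0.0415733.
After k=1: 351.559.
Order-2 term: −1/720 · (0.000488147 − 0.00120188) = 9.91295e-07.
After k=2: 351.559.
Order-3 term: 1/30240 · (5.70532e-07 − 1.24316e-06) = -2.22430e-11.
After k=3: 351.559.
Order-4 term: −1/1209600 · (5.06052e-10 − 1.05374e-09) = 4.52787e-16.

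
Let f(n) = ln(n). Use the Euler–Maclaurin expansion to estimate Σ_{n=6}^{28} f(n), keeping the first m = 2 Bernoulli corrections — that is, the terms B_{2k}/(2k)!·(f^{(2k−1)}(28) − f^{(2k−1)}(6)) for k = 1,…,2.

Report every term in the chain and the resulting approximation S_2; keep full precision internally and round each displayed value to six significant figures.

S_2 ≈ 63.1023

The integral term ∫_6^28 ln(x) dx = 60.5512.
Endpoint term: (f(6) + f(28))/2 = (1.79176 + 3.33220)/2 = 2.56198.
So far: 63.1132.
Correction k=1: B_{2}/2! · (f^{(1)}(28) − f^{(1)}(6)) = 1/12 · (0.0357143 − 0.166667) = -0.0109127.
Running total after k=1: 63.1022.
Correction k=2: B_{4}/4! · (f^{(3)}(28) − f^{(3)}(6)) = −1/720 · (9.11079e-05 − 0.00925926) = 1.27335e-05.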